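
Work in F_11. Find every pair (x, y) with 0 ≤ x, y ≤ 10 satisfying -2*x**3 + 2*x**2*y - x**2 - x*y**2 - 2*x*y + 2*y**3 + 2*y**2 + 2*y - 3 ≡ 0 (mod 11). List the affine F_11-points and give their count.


Affine F_11-points: {(0, 4), (1, 9), (3, 0), (4, 1), (4, 3), (4, 8), (6, 5), (6, 9), (6, 10), (7, 9), (8, 7), (9, 5), (10, 4)}; count = 13.

For each of the 121 pairs (x, y) ∈ F_11², evaluate f(x, y) mod 11. Record the zeros.
  x = 0: [0↦8, 1↦3, 2↦3, 3↦9, 4↦0, 5↦10, 6↦7, 7↦3, 8↦10, 9↦7, 10↦6]  zeros at y ∈ {4}
  x = 1: [0↦5, 1↦10, 2↦7, 3↦8, 4↦3, 5↦4, 6↦1, 7↦6, 8↦9, 9↦0, 10↦2]  zeros at y ∈ {9}
  x = 2: [0↦10, 1↦7, 2↦5, 3↦5, 4↦8, 5↦4, 6↦5, 7↦1, 8↦4, 9↦4, 10↦2]  zeros at y ∈ ∅
  x = 3: [0↦0, 1↦4, 2↦7, 3↦10, 4↦3, 5↦9, 6↦7, 7↦9, 8↦5, 9↦7, 10↦5]  zeros at y ∈ {0}
  x = 4: [0↦7, 1↦0, 2↦1, 3↦0, 4↦9, 5↦7, 6↦6, 7↦7, 8↦0, 9↦8, 10↦10]  zeros at y ∈ {1, 3, 8}
  x = 5: [0↦8, 1↦5, 2↦8, 3↦7, 4↦3, 5↦8, 6↦1, 7↦5, 8↦10, 9↦6, 10↦5]  zeros at y ∈ ∅
  x = 6: [0↦2, 1↦7, 2↦5, 3↦8, 4↦6, 5↦0, 6↦2, 7↦2, 8↦1, 9↦0, 10↦0]  zeros at y ∈ {5, 9, 10}
  x = 7: [0↦10, 1↦5, 2↦2, 3↦2, 4↦6, 5↦4, 6↦8, 7↦8, 8↦5, 9↦0, 10↦5]  zeros at y ∈ {9}
  x = 8: [0↦9, 1↦9, 2↦9, 3↦10, 4↦2, 5↦8, 6↦7, 7↦0, 8↦10, 9↦5, 10↦8]  zeros at y ∈ {7}
  x = 9: [0↦9, 1↦7, 2↦3, 3↦9, 4↦4, 5↦0, 6↦9, 7↦10, 8↦4, 9↦3, 10↦8]  zeros at y ∈ {5}
  x = 10: [0↦9, 1↦9, 2↦5, 3↦9, 4↦0, 5↦1, 6↦2, 7↦4, 8↦8, 9↦4, 10↦4]  zeros at y ∈ {4}
Collecting zeros: affine points = {(0, 4), (1, 9), (3, 0), (4, 1), (4, 3), (4, 8), (6, 5), (6, 9), (6, 10), (7, 9), (8, 7), (9, 5), (10, 4)}.
Total count |C(F_11)_aff| = 13.


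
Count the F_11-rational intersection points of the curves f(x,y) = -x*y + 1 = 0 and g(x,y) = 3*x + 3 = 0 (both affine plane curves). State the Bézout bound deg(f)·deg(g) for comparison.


Common zeros: {(10, 10)}; count = 1; Bézout bound = 2.

deg(f) = 2, deg(g) = 1, so Bézout bound = 2.
Scan x ∈ F_11. For each x, list the y ∈ F_11 with f(x, y) ≡ 0 and those with g(x, y) ≡ 0 (mod 11); the common zeros in that column are the intersection.
  x = 0: f ≡ 0 at y ∈ ∅; g ≡ 0 at y ∈ ∅; common: ∅.
  x = 1: f ≡ 0 at y ∈ {1}; g ≡ 0 at y ∈ ∅; common: ∅.
  x = 2: f ≡ 0 at y ∈ {6}; g ≡ 0 at y ∈ ∅; common: ∅.
  x = 3: f ≡ 0 at y ∈ {4}; g ≡ 0 at y ∈ ∅; common: ∅.
  x = 4: f ≡ 0 at y ∈ {3}; g ≡ 0 at y ∈ ∅; common: ∅.
  x = 5: f ≡ 0 at y ∈ {9}; g ≡ 0 at y ∈ ∅; common: ∅.
  x = 6: f ≡ 0 at y ∈ {2}; g ≡ 0 at y ∈ ∅; common: ∅.
  x = 7: f ≡ 0 at y ∈ {8}; g ≡ 0 at y ∈ ∅; common: ∅.
  x = 8: f ≡ 0 at y ∈ {7}; g ≡ 0 at y ∈ ∅; common: ∅.
  x = 9: f ≡ 0 at y ∈ {5}; g ≡ 0 at y ∈ ∅; common: ∅.
  x = 10: f ≡ 0 at y ∈ {10}; g ≡ 0 at y ∈ {0, 1, 2, 3, 4, 5, 6, 7, 8, 9, 10}; common: {10}.
Collecting: common zeros = {(10, 10)}, so the count is 1.
Comparison with the Bézout bound: 1 ≤ 2 = deg(f)·deg(g), as expected for curves with no common component (the affine F_11-count falls short of the bound because intersections may lie at infinity, over extension fields, or carry multiplicity).


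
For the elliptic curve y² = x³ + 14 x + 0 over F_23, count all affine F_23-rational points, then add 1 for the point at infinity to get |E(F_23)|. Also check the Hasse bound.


Affine points = {(0, 0), (2, 6), (2, 17), (3, 0), (6, 1), (6, 22), (7, 2), (7, 21), (8, 7), (8, 16), (9, 2), (9, 21), (10, 6), (10, 17), (11, 6), (11, 17), (18, 9), (18, 14), (19, 8), (19, 15), (20, 0), (22, 10), (22, 13)}; affine count = 23; |E(F_23)| = 24.

Discriminant check: Δ ∝ 4a³ + 27b² = 4·14³ + 27·0² = 4·2744 + 27·0 ≡ 5 (mod 23). Nonzero ⇒ E is nonsingular.
For each x ∈ F_23, compute rhs = x³ + 14·x + 0 mod 23, then count y ∈ F_23 with y² ≡ rhs.
  x = 0: rhs = 0, matching y values: 0 (1 points).
  x = 1: rhs = 15, matching y values: none (0 points).
  x = 2: rhs = 13, matching y values: 6, 17 (2 points).
  x = 3: rhs = 0, matching y values: 0 (1 points).
  x = 4: rhs = 5, matching y values: none (0 points).
  x = 5: rhs = 11, matching y values: none (0 points).
  x = 6: rhs = 1, matching y values: 1, 22 (2 points).
  x = 7: rhs = 4, matching y values: 2, 21 (2 points).
  x = 8: rhs = 3, matching y values: 7, 16 (2 points).
  x = 9: rhs = 4, matching y values: 2, 21 (2 points).
  x = 10: rhs = 13, matching y values: 6, 17 (2 points).
  x = 11: rhs = 13, matching y values: 6, 17 (2 points).
  x = 12: rhs = 10, matching y values: none (0 points).
  x = 13: rhs = 10, matching y values: none (0 points).
  x = 14: rhs = 19, matching y values: none (0 points).
  x = 15: rhs = 20, matching y values: none (0 points).
  x = 16: rhs = 19, matching y values: none (0 points).
  x = 17: rhs = 22, matching y values: none (0 points).
  x = 18: rhs = 12, matching y values: 9, 14 (2 points).
  x = 19: rhs = 18, matching y values: 8, 15 (2 points).
  x = 20: rhs = 0, matching y values: 0 (1 points).
  x = 21: rhs = 10, matching y values: none (0 points).
  x = 22: rhs = 8, matching y values: 10, 13 (2 points).
Total affine count: 23.
Full point count |E(F_23)| = 23 + 1 = 24.
Hasse bound: |24 − (23+1)| = |0| = 0 ≤ 2√23 ≈ 9.5917 ✓.


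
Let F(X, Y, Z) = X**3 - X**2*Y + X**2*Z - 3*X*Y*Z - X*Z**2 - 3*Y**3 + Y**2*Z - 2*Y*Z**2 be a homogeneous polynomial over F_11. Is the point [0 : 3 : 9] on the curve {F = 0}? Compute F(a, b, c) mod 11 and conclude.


F(0,3,9) ≡ 9 (mod 11); P is NOT on the curve.

Evaluate F(0, 3, 9) term-by-term (mod 11).
  X**3 ↦ 1·0·1·1 = 0
  -X**2*Y ↦ -1·0·3·1 = 0
  X**2*Z ↦ 1·0·1·9 = 0
  -3*X*Y*Z ↦ -3·0·3·9 = 0
  -X*Z**2 ↦ -1·0·1·81 = 0
  -3*Y**3 ↦ -3·1·27·1 = -81
  Y**2*Z ↦ 1·1·9·9 = 81
  -2*Y*Z**2 ↦ -2·1·3·81 = -486
Sum: F(0, 3, 9) = (0) + (0) + (0) + (0) + (0) + (-81) + (81) + (-486) = -486.
Reducing mod 11: -486 ≡ 9 (mod 11).
Since F(a, b, c) ≡ 9 ≠ 0 (mod 11), P does NOT lie on the curve.


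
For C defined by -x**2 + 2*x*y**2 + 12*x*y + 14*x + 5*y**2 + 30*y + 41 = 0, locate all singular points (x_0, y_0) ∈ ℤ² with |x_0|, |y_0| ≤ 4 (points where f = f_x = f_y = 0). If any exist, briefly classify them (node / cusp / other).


Singular points: {(-2, -3)}; classification: node.

Compute partial derivatives:
  f_x = -2*x + 2*y**2 + 12*y + 14.
  f_y = 4*x*y + 12*x + 10*y + 30.
Scan x_0 ∈ {−4, ..., 4}. For each x_0, f_y(x_0, y) is a polynomial in y; find its integer roots y ∈ {−4, ..., 4}, then test f_x and f at those candidates.
  x = -4: f_y(-4, y) = -6*y - 18; vanishes at y ∈ {-3}. (-4, -3): f_x = 4 ≠ 0.
  x = -3: f_y(-3, y) = -2*y - 6; vanishes at y ∈ {-3}. (-3, -3): f_x = 2 ≠ 0.
  x = -2: f_y(-2, y) = 2*y + 6; vanishes at y ∈ {-3}. (-2, -3): f_x = 0, f = 0 — SINGULAR.
  x = -1: f_y(-1, y) = 6*y + 18; vanishes at y ∈ {-3}. (-1, -3): f_x = -2 ≠ 0.
  x = 0: f_y(0, y) = 10*y + 30; vanishes at y ∈ {-3}. (0, -3): f_x = -4 ≠ 0.
  x = 1: f_y(1, y) = 14*y + 42; vanishes at y ∈ {-3}. (1, -3): f_x = -6 ≠ 0.
  x = 2: f_y(2, y) = 18*y + 54; vanishes at y ∈ {-3}. (2, -3): f_x = -8 ≠ 0.
  x = 3: f_y(3, y) = 22*y + 66; vanishes at y ∈ {-3}. (3, -3): f_x = -10 ≠ 0.
  x = 4: f_y(4, y) = 26*y + 78; vanishes at y ∈ {-3}. (4, -3): f_x = -12 ≠ 0.
Only singular point on the grid: (-2, -3).
Classify: substitute x = -2 + u, y = -3 + v and expand: f = -u**2 + 2*u*v**2 + v**2.
No constant or linear terms (consistent with a singular point). Quadratic part: -u**2 + v**2. Cubic part: 2*u*v**2.
The quadratic part v**2 - u**2 = (v − u)(v + u) splits into two distinct linear factors, so there are two distinct tangent lines y − -3 = ±(x − -2) — this is a node (ordinary double point).
Classification: node.


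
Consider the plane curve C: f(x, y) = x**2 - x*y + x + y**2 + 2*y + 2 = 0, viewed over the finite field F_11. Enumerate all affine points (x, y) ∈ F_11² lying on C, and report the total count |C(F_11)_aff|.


Affine F_11-points: {(2, 5), (2, 6), (3, 6), (4, 0), (4, 2), (6, 0), (6, 4), (8, 2), (8, 4), (9, 9), (10, 9), (10, 10)}; count = 12.

For each of the 121 pairs (x, y) ∈ F_11², evaluate f(x, y) mod 11. Record the zeros.
  x = 0: [0↦2, 1↦5, 2↦10, 3↦6, 4↦4, 5↦4, 6↦6, 7↦10, 8↦5, 9↦2, 10↦1]  zeros at y ∈ ∅
  x = 1: [0↦4, 1↦6, 2↦10, 3↦5, 4↦2, 5↦1, 6↦2, 7↦5, 8↦10, 9↦6, 10↦4]  zeros at y ∈ ∅
  x = 2: [0↦8, 1↦9, 2↦1, 3↦6, 4↦2, 5↦0, 6↦0, 7↦2, 8↦6, 9↦1, 10↦9]  zeros at y ∈ {5, 6}
  x = 3: [0↦3, 1↦3, 2↦5, 3↦9, 4↦4, 5↦1, 6↦0, 7↦1, 8↦4, 9↦9, 10↦5]  zeros at y ∈ {6}
  x = 4: [0↦0, 1↦10, 2↦0, 3↦3, 4↦8, 5↦4, 6↦2, 7↦2, 8↦4, 9↦8, 10↦3]  zeros at y ∈ {0, 2}
  x = 5: [0↦10, 1↦8, 2↦8, 3↦10, 4↦3, 5↦9, 6↦6, 7↦5, 8↦6, 9↦9, 10↦3]  zeros at y ∈ ∅
  x = 6: [0↦0, 1↦8, 2↦7, 3↦8, 4↦0, 5↦5, 6↦1, 7↦10, 8↦10, 9↦1, 10↦5]  zeros at y ∈ {0, 4}
  x = 7: [0↦3, 1↦10, 2↦8, 3↦8, 4↦10, 5↦3, 6↦9, 7↦6, 8↦5, 9↦6, 10↦9]  zeros at y ∈ ∅
  x = 8: [0↦8, 1↦3, 2↦0, 3↦10, 4↦0, 5↦3, 6↦8, 7↦4, 8↦2, 9↦2, 10↦4]  zeros at y ∈ {2, 4}
  x = 9: [0↦4, 1↦9, 2↦5, 3↦3, 4↦3, 5↦5, 6↦9, 7↦4, 8↦1, 9↦0, 10↦1]  zeros at y ∈ {9}
  x = 10: [0↦2, 1↦6, 2↦1, 3↦9, 4↦8, 5↦9, 6↦1, 7↦6, 8↦2, 9↦0, 10↦0]  zeros at y ∈ {9, 10}
Collecting zeros: affine points = {(2, 5), (2, 6), (3, 6), (4, 0), (4, 2), (6, 0), (6, 4), (8, 2), (8, 4), (9, 9), (10, 9), (10, 10)}.
Total count |C(F_11)_aff| = 12.


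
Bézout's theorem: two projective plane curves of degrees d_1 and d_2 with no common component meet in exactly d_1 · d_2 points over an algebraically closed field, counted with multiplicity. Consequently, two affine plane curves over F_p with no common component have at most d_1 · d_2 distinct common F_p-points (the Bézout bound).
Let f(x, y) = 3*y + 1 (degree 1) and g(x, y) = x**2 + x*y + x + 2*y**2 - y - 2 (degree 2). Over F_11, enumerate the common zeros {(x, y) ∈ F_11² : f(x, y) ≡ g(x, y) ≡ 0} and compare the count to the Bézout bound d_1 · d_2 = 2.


Common zeros: {(5, 7), (9, 7)}; count = 2; Bézout bound = 2.

deg(f) = 1, deg(g) = 2, so Bézout bound = 2.
Scan x ∈ F_11. For each x, list the y ∈ F_11 with f(x, y) ≡ 0 and those with g(x, y) ≡ 0 (mod 11); the common zeros in that column are the intersection.
  x = 0: f ≡ 0 at y ∈ {7}; g ≡ 0 at y ∈ ∅; common: ∅.
  x = 1: f ≡ 0 at y ∈ {7}; g ≡ 0 at y ∈ {0}; common: ∅.
  x = 2: f ≡ 0 at y ∈ {7}; g ≡ 0 at y ∈ ∅; common: ∅.
  x = 3: f ≡ 0 at y ∈ {7}; g ≡ 0 at y ∈ {2, 8}; common: ∅.
  x = 4: f ≡ 0 at y ∈ {7}; g ≡ 0 at y ∈ ∅; common: ∅.
  x = 5: f ≡ 0 at y ∈ {7}; g ≡ 0 at y ∈ {2, 7}; common: {7}.
  x = 6: f ≡ 0 at y ∈ {7}; g ≡ 0 at y ∈ ∅; common: ∅.
  x = 7: f ≡ 0 at y ∈ {7}; g ≡ 0 at y ∈ {4}; common: ∅.
  x = 8: f ≡ 0 at y ∈ {7}; g ≡ 0 at y ∈ ∅; common: ∅.
  x = 9: f ≡ 0 at y ∈ {7}; g ≡ 0 at y ∈ {0, 7}; common: {7}.
  x = 10: f ≡ 0 at y ∈ {7}; g ≡ 0 at y ∈ {4, 8}; common: ∅.
Collecting: common zeros = {(5, 7), (9, 7)}, so the count is 2.
Comparison with the Bézout bound: 2 ≤ 2 = deg(f)·deg(g), as expected for curves with no common component (the bound is attained).


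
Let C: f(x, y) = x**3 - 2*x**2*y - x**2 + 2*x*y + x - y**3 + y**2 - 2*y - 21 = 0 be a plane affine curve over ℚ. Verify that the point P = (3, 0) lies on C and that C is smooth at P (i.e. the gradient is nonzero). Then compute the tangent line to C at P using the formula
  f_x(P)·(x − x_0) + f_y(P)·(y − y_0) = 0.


Tangent line at P: 22*x - 14*y - 66 = 0.

Step 1: f(3, 0) = 0, so P lies on C.
Step 2: partial derivatives
  f_x(x, y) = 3*x**2 - 4*x*y - 2*x + 2*y + 1, f_y(x, y) = -2*x**2 + 2*x - 3*y**2 + 2*y - 2.
  f_x(P) = 22, f_y(P) = -14 (gradient nonzero, so P is smooth).
Step 3: tangent line at P: 22·(x − 3) + -14·(y − 0) = 0.
Expanding: 22*x - 14*y - 66 = 0.


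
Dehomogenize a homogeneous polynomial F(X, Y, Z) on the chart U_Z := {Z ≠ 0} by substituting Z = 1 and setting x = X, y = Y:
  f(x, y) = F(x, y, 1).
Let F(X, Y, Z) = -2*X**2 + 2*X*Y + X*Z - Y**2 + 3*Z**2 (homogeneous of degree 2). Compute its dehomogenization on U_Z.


f(x, y) = -2*x**2 + 2*x*y + x - y**2 + 3

On U_Z we set Z = 1. Each monomial c·X^i·Y^j·Z^k in F becomes c·x^i·y^j·1^k = c·x^i·y^j.
Substituting Z = 1: F(X, Y, 1) = -2*x**2 + 2*x*y + x - y**2 + 3.
Note: deg(f) ≤ deg(F) = 2; strict inequality happens when F is divisible by Z (lost terms).


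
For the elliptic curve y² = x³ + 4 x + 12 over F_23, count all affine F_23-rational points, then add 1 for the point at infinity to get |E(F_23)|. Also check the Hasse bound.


Affine points = {(0, 9), (0, 14), (4, 0), (8, 2), (8, 21), (9, 8), (9, 15), (14, 11), (14, 12), (16, 3), (16, 20), (17, 5), (17, 18), (19, 1), (19, 22)}; affine count = 15; |E(F_23)| = 16.

Discriminant check: Δ ∝ 4a³ + 27b² = 4·4³ + 27·12² = 4·64 + 27·144 ≡ 4 (mod 23). Nonzero ⇒ E is nonsingular.
For each x ∈ F_23, compute rhs = x³ + 4·x + 12 mod 23, then count y ∈ F_23 with y² ≡ rhs.
  x = 0: rhs = 12, matching y values: 9, 14 (2 points).
  x = 1: rhs = 17, matching y values: none (0 points).
  x = 2: rhs = 5, matching y values: none (0 points).
  x = 3: rhs = 5, matching y values: none (0 points).
  x = 4: rhs = 0, matching y values: 0 (1 points).
  x = 5: rhs = 19, matching y values: none (0 points).
  x = 6: rhs = 22, matching y values: none (0 points).
  x = 7: rhs = 15, matching y values: none (0 points).
  x = 8: rhs = 4, matching y values: 2, 21 (2 points).
  x = 9: rhs = 18, matching y values: 8, 15 (2 points).
  x = 10: rhs = 17, matching y values: none (0 points).
  x = 11: rhs = 7, matching y values: none (0 points).
  x = 12: rhs = 17, matching y values: none (0 points).
  x = 13: rhs = 7, matching y values: none (0 points).
  x = 14: rhs = 6, matching y values: 11, 12 (2 points).
  x = 15: rhs = 20, matching y values: none (0 points).
  x = 16: rhs = 9, matching y values: 3, 20 (2 points).
  x = 17: rhs = 2, matching y values: 5, 18 (2 points).
  x = 18: rhs = 5, matching y values: none (0 points).
  x = 19: rhs = 1, matching y values: 1, 22 (2 points).
  x = 20: rhs = 19, matching y values: none (0 points).
  x = 21: rhs = 19, matching y values: none (0 points).
  x = 22: rhs = 7, matching y values: none (0 points).
Total affine count: 15.
Full point count |E(F_23)| = 15 + 1 = 16.
Hasse bound: |16 − (23+1)| = |-8| = 8 ≤ 2√23 ≈ 9.5917 ✓.


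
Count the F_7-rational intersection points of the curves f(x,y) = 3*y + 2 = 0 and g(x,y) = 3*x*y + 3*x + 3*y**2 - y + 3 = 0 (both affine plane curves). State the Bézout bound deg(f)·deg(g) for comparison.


Common zeros: {(2, 4)}; count = 1; Bézout bound = 2.

deg(f) = 1, deg(g) = 2, so Bézout bound = 2.
Scan x ∈ F_7. For each x, list the y ∈ F_7 with f(x, y) ≡ 0 and those with g(x, y) ≡ 0 (mod 7); the common zeros in that column are the intersection.
  x = 0: f ≡ 0 at y ∈ {4}; g ≡ 0 at y ∈ {6}; common: ∅.
  x = 1: f ≡ 0 at y ∈ {4}; g ≡ 0 at y ∈ {5, 6}; common: ∅.
  x = 2: f ≡ 0 at y ∈ {4}; g ≡ 0 at y ∈ {4, 6}; common: {4}.
  x = 3: f ≡ 0 at y ∈ {4}; g ≡ 0 at y ∈ {3, 6}; common: ∅.
  x = 4: f ≡ 0 at y ∈ {4}; g ≡ 0 at y ∈ {2, 6}; common: ∅.
  x = 5: f ≡ 0 at y ∈ {4}; g ≡ 0 at y ∈ {1, 6}; common: ∅.
  x = 6: f ≡ 0 at y ∈ {4}; g ≡ 0 at y ∈ {0, 6}; common: ∅.
Collecting: common zeros = {(2, 4)}, so the count is 1.
Comparison with the Bézout bound: 1 ≤ 2 = deg(f)·deg(g), as expected for curves with no common component (the affine F_7-count falls short of the bound because intersections may lie at infinity, over extension fields, or carry multiplicity).


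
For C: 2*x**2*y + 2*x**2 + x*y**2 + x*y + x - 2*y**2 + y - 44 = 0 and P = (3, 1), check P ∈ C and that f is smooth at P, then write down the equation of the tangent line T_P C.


Tangent line at P: 27*x + 24*y - 105 = 0.

Step 1: f(3, 1) = 0, so P lies on C.
Step 2: partial derivatives
  f_x(x, y) = 4*x*y + 4*x + y**2 + y + 1, f_y(x, y) = 2*x**2 + 2*x*y + x - 4*y + 1.
  f_x(P) = 27, f_y(P) = 24 (gradient nonzero, so P is smooth).
Step 3: tangent line at P: 27·(x − 3) + 24·(y − 1) = 0.
Expanding: 27*x + 24*y - 105 = 0.


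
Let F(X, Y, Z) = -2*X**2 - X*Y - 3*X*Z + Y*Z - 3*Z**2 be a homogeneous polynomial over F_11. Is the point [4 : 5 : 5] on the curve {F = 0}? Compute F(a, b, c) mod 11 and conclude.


F(4,5,5) ≡ 3 (mod 11); P is NOT on the curve.

Evaluate F(4, 5, 5) term-by-term (mod 11).
  -2*X**2 ↦ -2·16·1·1 = -32
  -X*Y ↦ -1·4·5·1 = -20
  -3*X*Z ↦ -3·4·1·5 = -60
  Y*Z ↦ 1·1·5·5 = 25
  -3*Z**2 ↦ -3·1·1·25 = -75
Sum: F(4, 5, 5) = (-32) + (-20) + (-60) + (25) + (-75) = -162.
Reducing mod 11: -162 ≡ 3 (mod 11).
Since F(a, b, c) ≡ 3 ≠ 0 (mod 11), P does NOT lie on the curve.


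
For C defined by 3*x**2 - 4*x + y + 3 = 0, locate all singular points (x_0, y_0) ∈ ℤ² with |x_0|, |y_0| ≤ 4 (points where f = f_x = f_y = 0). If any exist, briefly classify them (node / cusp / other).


No singular points in the scanned grid; C is smooth there.

Compute partial derivatives:
  f_x = 6*x - 4.
  f_y = 1.
f_y = 1 is a nonzero constant, so f_y never vanishes: no point (x, y) can satisfy f = f_x = f_y = 0. In particular no (x, y) ∈ {−4, ..., 4}² is singular; the curve is smooth.


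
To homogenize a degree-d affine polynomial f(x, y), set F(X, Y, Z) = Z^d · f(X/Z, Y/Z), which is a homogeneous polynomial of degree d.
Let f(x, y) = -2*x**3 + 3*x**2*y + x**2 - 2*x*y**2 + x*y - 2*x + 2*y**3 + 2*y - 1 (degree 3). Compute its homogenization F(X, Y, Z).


F(X, Y, Z) = -2*X**3 + 3*X**2*Y + X**2*Z - 2*X*Y**2 + X*Y*Z - 2*X*Z**2 + 2*Y**3 + 2*Y*Z**2 - Z**3

deg(f) = 3.
Substitute x = X/Z, y = Y/Z into f, then multiply by Z^3.
  monomial -2·x^3·y^0 ↦ -2·X^3·Y^0·Z^0.
  monomial 3·x^2·y^1 ↦ 3·X^2·Y^1·Z^0.
  monomial 1·x^2·y^0 ↦ 1·X^2·Y^0·Z^1.
  monomial -2·x^1·y^2 ↦ -2·X^1·Y^2·Z^0.
  monomial 1·x^1·y^1 ↦ 1·X^1·Y^1·Z^1.
  monomial -2·x^1·y^0 ↦ -2·X^1·Y^0·Z^2.
  monomial 2·x^0·y^3 ↦ 2·X^0·Y^3·Z^0.
  monomial 2·x^0·y^1 ↦ 2·X^0·Y^1·Z^2.
  monomial -1·x^0·y^0 ↦ -1·X^0·Y^0·Z^3.
Collecting: F(X, Y, Z) = -2*X**3 + 3*X**2*Y + X**2*Z - 2*X*Y**2 + X*Y*Z - 2*X*Z**2 + 2*Y**3 + 2*Y*Z**2 - Z**3.


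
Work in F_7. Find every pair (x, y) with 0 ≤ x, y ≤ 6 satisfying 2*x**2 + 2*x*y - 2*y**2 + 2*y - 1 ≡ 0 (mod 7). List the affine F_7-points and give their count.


Affine F_7-points: {(2, 0), (2, 3), (3, 5), (3, 6), (5, 0), (5, 6), (6, 2), (6, 5)}; count = 8.

For each of the 49 pairs (x, y) ∈ F_7², evaluate f(x, y) mod 7. Record the zeros.
  x = 0: [0↦6, 1↦6, 2↦2, 3↦1, 4↦3, 5↦1, 6↦2]  zeros at y ∈ ∅
  x = 1: [0↦1, 1↦3, 2↦1, 3↦2, 4↦6, 5↦6, 6↦2]  zeros at y ∈ ∅
  x = 2: [0↦0, 1↦4, 2↦4, 3↦0, 4↦6, 5↦1, 6↦6]  zeros at y ∈ {0, 3}
  x = 3: [0↦3, 1↦2, 2↦4, 3↦2, 4↦3, 5↦0, 6↦0]  zeros at y ∈ {5, 6}
  x = 4: [0↦3, 1↦4, 2↦1, 3↦1, 4↦4, 5↦3, 6↦5]  zeros at y ∈ ∅
  x = 5: [0↦0, 1↦3, 2↦2, 3↦4, 4↦2, 5↦3, 6↦0]  zeros at y ∈ {0, 6}
  x = 6: [0↦1, 1↦6, 2↦0, 3↦4, 4↦4, 5↦0, 6↦6]  zeros at y ∈ {2, 5}
Collecting zeros: affine points = {(2, 0), (2, 3), (3, 5), (3, 6), (5, 0), (5, 6), (6, 2), (6, 5)}.
Total count |C(F_7)_aff| = 8.


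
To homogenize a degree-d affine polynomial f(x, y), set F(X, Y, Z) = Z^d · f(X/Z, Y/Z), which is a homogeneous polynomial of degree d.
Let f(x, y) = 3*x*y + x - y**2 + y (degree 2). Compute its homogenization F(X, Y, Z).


F(X, Y, Z) = 3*X*Y + X*Z - Y**2 + Y*Z

deg(f) = 2.
Substitute x = X/Z, y = Y/Z into f, then multiply by Z^2.
  monomial 3·x^1·y^1 ↦ 3·X^1·Y^1·Z^0.
  monomial 1·x^1·y^0 ↦ 1·X^1·Y^0·Z^1.
  monomial -1·x^0·y^2 ↦ -1·X^0·Y^2·Z^0.
  monomial 1·x^0·y^1 ↦ 1·X^0·Y^1·Z^1.
Collecting: F(X, Y, Z) = 3*X*Y + X*Z - Y**2 + Y*Z.


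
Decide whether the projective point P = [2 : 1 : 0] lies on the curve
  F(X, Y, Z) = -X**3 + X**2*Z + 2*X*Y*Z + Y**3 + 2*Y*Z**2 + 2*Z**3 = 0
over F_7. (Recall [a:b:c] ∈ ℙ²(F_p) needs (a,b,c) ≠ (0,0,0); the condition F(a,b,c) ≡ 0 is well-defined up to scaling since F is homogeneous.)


F(2,1,0) ≡ 0 (mod 7); P is on the curve.

Evaluate F(2, 1, 0) term-by-term (mod 7).
  -X**3 ↦ -1·8·1·1 = -8
  X**2*Z ↦ 1·4·1·0 = 0
  2*X*Y*Z ↦ 2·2·1·0 = 0
  Y**3 ↦ 1·1·1·1 = 1
  2*Y*Z**2 ↦ 2·1·1·0 = 0
  2*Z**3 ↦ 2·1·1·0 = 0
Sum: F(2, 1, 0) = (-8) + (0) + (0) + (1) + (0) + (0) = -7.
Reducing mod 7: -7 ≡ 0 (mod 7).
Since F(a, b, c) ≡ 0 (mod 7), P lies on the curve.


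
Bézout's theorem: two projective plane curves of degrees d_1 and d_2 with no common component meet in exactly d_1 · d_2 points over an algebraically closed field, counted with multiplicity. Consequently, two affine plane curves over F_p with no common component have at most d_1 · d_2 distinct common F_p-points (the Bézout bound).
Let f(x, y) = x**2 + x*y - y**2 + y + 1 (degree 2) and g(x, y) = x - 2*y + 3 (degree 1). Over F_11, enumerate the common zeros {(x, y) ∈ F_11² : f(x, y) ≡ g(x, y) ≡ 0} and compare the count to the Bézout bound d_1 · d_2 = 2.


Common zeros: ∅; count = 0; Bézout bound = 2.

deg(f) = 2, deg(g) = 1, so Bézout bound = 2.
Scan x ∈ F_11. For each x, list the y ∈ F_11 with f(x, y) ≡ 0 and those with g(x, y) ≡ 0 (mod 11); the common zeros in that column are the intersection.
  x = 0: f ≡ 0 at y ∈ {4, 8}; g ≡ 0 at y ∈ {7}; common: ∅.
  x = 1: f ≡ 0 at y ∈ {6, 7}; g ≡ 0 at y ∈ {2}; common: ∅.
  x = 2: f ≡ 0 at y ∈ ∅; g ≡ 0 at y ∈ {8}; common: ∅.
  x = 3: f ≡ 0 at y ∈ {7, 8}; g ≡ 0 at y ∈ {3}; common: ∅.
  x = 4: f ≡ 0 at y ∈ {6, 10}; g ≡ 0 at y ∈ {9}; common: ∅.
  x = 5: f ≡ 0 at y ∈ ∅; g ≡ 0 at y ∈ {4}; common: ∅.
  x = 6: f ≡ 0 at y ∈ ∅; g ≡ 0 at y ∈ {10}; common: ∅.
  x = 7: f ≡ 0 at y ∈ {4}; g ≡ 0 at y ∈ {5}; common: ∅.
  x = 8: f ≡ 0 at y ∈ {10}; g ≡ 0 at y ∈ {0}; common: ∅.
  x = 9: f ≡ 0 at y ∈ ∅; g ≡ 0 at y ∈ {6}; common: ∅.
  x = 10: f ≡ 0 at y ∈ ∅; g ≡ 0 at y ∈ {1}; common: ∅.
Collecting: common zeros = ∅, so the count is 0.
Comparison with the Bézout bound: 0 ≤ 2 = deg(f)·deg(g), as expected for curves with no common component (the affine F_11-count falls short of the bound because intersections may lie at infinity, over extension fields, or carry multiplicity).


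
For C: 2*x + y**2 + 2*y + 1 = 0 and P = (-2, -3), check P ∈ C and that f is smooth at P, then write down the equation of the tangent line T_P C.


Tangent line at P: 2*x - 4*y - 8 = 0.

Step 1: f(-2, -3) = 0, so P lies on C.
Step 2: partial derivatives
  f_x(x, y) = 2, f_y(x, y) = 2*y + 2.
  f_x(P) = 2, f_y(P) = -4 (gradient nonzero, so P is smooth).
Step 3: tangent line at P: 2·(x − -2) + -4·(y − -3) = 0.
Expanding: 2*x - 4*y - 8 = 0.


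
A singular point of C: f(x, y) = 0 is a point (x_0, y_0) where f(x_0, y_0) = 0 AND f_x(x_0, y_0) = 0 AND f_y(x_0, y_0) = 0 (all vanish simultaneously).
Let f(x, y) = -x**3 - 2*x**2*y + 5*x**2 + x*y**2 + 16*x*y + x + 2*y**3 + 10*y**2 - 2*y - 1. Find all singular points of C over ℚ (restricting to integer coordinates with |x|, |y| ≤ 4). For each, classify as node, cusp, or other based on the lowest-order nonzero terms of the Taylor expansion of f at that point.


Singular points: {(3, -2)}; classification: cusp.

Compute partial derivatives:
  f_x = -3*x**2 - 4*x*y + 10*x + y**2 + 16*y + 1.
  f_y = -2*x**2 + 2*x*y + 16*x + 6*y**2 + 20*y - 2.
Scan x_0 ∈ {−4, ..., 4}. For each x_0, f_y(x_0, y) is a polynomial in y; find its integer roots y ∈ {−4, ..., 4}, then test f_x and f at those candidates.
  x = -4: f_y(-4, y) = 6*y**2 + 12*y - 98; no integer root y with |y| ≤ 4.
  x = -3: f_y(-3, y) = 6*y**2 + 14*y - 68; no integer root y with |y| ≤ 4.
  x = -2: f_y(-2, y) = 6*y**2 + 16*y - 42; no integer root y with |y| ≤ 4.
  x = -1: f_y(-1, y) = 6*y**2 + 18*y - 20; no integer root y with |y| ≤ 4.
  x = 0: f_y(0, y) = 6*y**2 + 20*y - 2; no integer root y with |y| ≤ 4.
  x = 1: f_y(1, y) = 6*y**2 + 22*y + 12; vanishes at y ∈ {-3}. (1, -3): f_x = -19 ≠ 0.
  x = 2: f_y(2, y) = 6*y**2 + 24*y + 22; no integer root y with |y| ≤ 4.
  x = 3: f_y(3, y) = 6*y**2 + 26*y + 28; vanishes at y ∈ {-2}. (3, -2): f_x = 0, f = 0 — SINGULAR.
  x = 4: f_y(4, y) = 6*y**2 + 28*y + 30; vanishes at y ∈ {-3}. (4, -3): f_x = 2 ≠ 0.
Only singular point on the grid: (3, -2).
Classify: substitute x = 3 + u, y = -2 + v and expand: f = -u**3 - 2*u**2*v + u*v**2 + 2*v**3 + v**2.
No constant or linear terms (consistent with a singular point). Quadratic part: v**2. Cubic part: -u**3 - 2*u**2*v + u*v**2 + 2*v**3.
The quadratic part v**2 is a perfect square, so there is a single (double) tangent line v = 0, i.e. y = -2. Restricting the cubic part to that line (v = 0) leaves -u**3 ≠ 0, so f is not divisible by v and the branch is v² ≈ u**3 to lowest order — this is a cusp.
Classification: cusp.


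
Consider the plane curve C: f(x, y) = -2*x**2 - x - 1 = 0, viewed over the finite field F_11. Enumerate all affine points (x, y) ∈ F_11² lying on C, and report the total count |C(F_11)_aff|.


Affine F_11-points: {(2, 0), (2, 1), (2, 2), (2, 3), (2, 4), (2, 5), (2, 6), (2, 7), (2, 8), (2, 9), (2, 10), (3, 0), (3, 1), (3, 2), (3, 3), (3, 4), (3, 5), (3, 6), (3, 7), (3, 8), (3, 9), (3, 10)}; count = 22.

For each of the 121 pairs (x, y) ∈ F_11², evaluate f(x, y) mod 11. Record the zeros.
  x = 0: [0↦10, 1↦10, 2↦10, 3↦10, 4↦10, 5↦10, 6↦10, 7↦10, 8↦10, 9↦10, 10↦10]  zeros at y ∈ ∅
  x = 1: [0↦7, 1↦7, 2↦7, 3↦7, 4↦7, 5↦7, 6↦7, 7↦7, 8↦7, 9↦7, 10↦7]  zeros at y ∈ ∅
  x = 2: [0↦0, 1↦0, 2↦0, 3↦0, 4↦0, 5↦0, 6↦0, 7↦0, 8↦0, 9↦0, 10↦0]  zeros at y ∈ {0, 1, 2, 3, 4, 5, 6, 7, 8, 9, 10}
  x = 3: [0↦0, 1↦0, 2↦0, 3↦0, 4↦0, 5↦0, 6↦0, 7↦0, 8↦0, 9↦0, 10↦0]  zeros at y ∈ {0, 1, 2, 3, 4, 5, 6, 7, 8, 9, 10}
  x = 4: [0↦7, 1↦7, 2↦7, 3↦7, 4↦7, 5↦7, 6↦7, 7↦7, 8↦7, 9↦7, 10↦7]  zeros at y ∈ ∅
  x = 5: [0↦10, 1↦10, 2↦10, 3↦10, 4↦10, 5↦10, 6↦10, 7↦10, 8↦10, 9↦10, 10↦10]  zeros at y ∈ ∅
  x = 6: [0↦9, 1↦9, 2↦9, 3↦9, 4↦9, 5↦9, 6↦9, 7↦9, 8↦9, 9↦9, 10↦9]  zeros at y ∈ ∅
  x = 7: [0↦4, 1↦4, 2↦4, 3↦4, 4↦4, 5↦4, 6↦4, 7↦4, 8↦4, 9↦4, 10↦4]  zeros at y ∈ ∅
  x = 8: [0↦6, 1↦6, 2↦6, 3↦6, 4↦6, 5↦6, 6↦6, 7↦6, 8↦6, 9↦6, 10↦6]  zeros at y ∈ ∅
  x = 9: [0↦4, 1↦4, 2↦4, 3↦4, 4↦4, 5↦4, 6↦4, 7↦4, 8↦4, 9↦4, 10↦4]  zeros at y ∈ ∅
  x = 10: [0↦9, 1↦9, 2↦9, 3↦9, 4↦9, 5↦9, 6↦9, 7↦9, 8↦9, 9↦9, 10↦9]  zeros at y ∈ ∅
Collecting zeros: affine points = {(2, 0), (2, 1), (2, 2), (2, 3), (2, 4), (2, 5), (2, 6), (2, 7), (2, 8), (2, 9), (2, 10), (3, 0), (3, 1), (3, 2), (3, 3), (3, 4), (3, 5), (3, 6), (3, 7), (3, 8), (3, 9), (3, 10)}.
Total count |C(F_11)_aff| = 22.


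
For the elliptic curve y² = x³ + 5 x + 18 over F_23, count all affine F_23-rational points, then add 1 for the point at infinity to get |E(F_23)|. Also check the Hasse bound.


Affine points = {(0, 8), (0, 15), (1, 1), (1, 22), (2, 6), (2, 17), (8, 8), (8, 15), (11, 1), (11, 22), (12, 9), (12, 14), (13, 7), (13, 16), (14, 7), (14, 16), (15, 8), (15, 15), (16, 10), (16, 13), (17, 5), (17, 18), (18, 11), (18, 12), (19, 7), (19, 16), (21, 0), (22, 9), (22, 14)}; affine count = 29; |E(F_23)| = 30.

Discriminant check: Δ ∝ 4a³ + 27b² = 4·5³ + 27·18² = 4·125 + 27·324 ≡ 2 (mod 23). Nonzero ⇒ E is nonsingular.
For each x ∈ F_23, compute rhs = x³ + 5·x + 18 mod 23, then count y ∈ F_23 with y² ≡ rhs.
  x = 0: rhs = 18, matching y values: 8, 15 (2 points).
  x = 1: rhs = 1, matching y values: 1, 22 (2 points).
  x = 2: rhs = 13, matching y values: 6, 17 (2 points).
  x = 3: rhs = 14, matching y values: none (0 points).
  x = 4: rhs = 10, matching y values: none (0 points).
  x = 5: rhs = 7, matching y values: none (0 points).
  x = 6: rhs = 11, matching y values: none (0 points).
  x = 7: rhs = 5, matching y values: none (0 points).
  x = 8: rhs = 18, matching y values: 8, 15 (2 points).
  x = 9: rhs = 10, matching y values: none (0 points).
  x = 10: rhs = 10, matching y values: none (0 points).
  x = 11: rhs = 1, matching y values: 1, 22 (2 points).
  x = 12: rhs = 12, matching y values: 9, 14 (2 points).
  x = 13: rhs = 3, matching y values: 7, 16 (2 points).
  x = 14: rhs = 3, matching y values: 7, 16 (2 points).
  x = 15: rhs = 18, matching y values: 8, 15 (2 points).
  x = 16: rhs = 8, matching y values: 10, 13 (2 points).
  x = 17: rhs = 2, matching y values: 5, 18 (2 points).
  x = 18: rhs = 6, matching y values: 11, 12 (2 points).
  x = 19: rhs = 3, matching y values: 7, 16 (2 points).
  x = 20: rhs = 22, matching y values: none (0 points).
  x = 21: rhs = 0, matching y values: 0 (1 points).
  x = 22: rhs = 12, matching y values: 9, 14 (2 points).
Total affine count: 29.
Full point count |E(F_23)| = 29 + 1 = 30.
Hasse bound: |30 − (23+1)| = |6| = 6 ≤ 2√23 ≈ 9.5917 ✓.


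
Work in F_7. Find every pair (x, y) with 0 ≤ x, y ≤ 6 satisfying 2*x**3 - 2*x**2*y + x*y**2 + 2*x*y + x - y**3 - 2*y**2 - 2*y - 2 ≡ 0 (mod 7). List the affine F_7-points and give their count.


Affine F_7-points: {(0, 1), (3, 4), (4, 1), (5, 5), (6, 3)}; count = 5.

For each of the 49 pairs (x, y) ∈ F_7², evaluate f(x, y) mod 7. Record the zeros.
  x = 0: [0↦5, 1↦0, 2↦6, 3↦3, 4↦6, 5↦2, 6↦6]  zeros at y ∈ {1}
  x = 1: [0↦1, 1↦4, 2↦6, 3↦1, 4↦4, 5↦2, 6↦3]  zeros at y ∈ ∅
  x = 2: [0↦2, 1↦2, 2↦3, 3↦6, 4↦5, 5↦1, 6↦2]  zeros at y ∈ ∅
  x = 3: [0↦6, 1↦6, 2↦2, 3↦2, 4↦0, 5↦4, 6↦1]  zeros at y ∈ {4}
  x = 4: [0↦4, 1↦0, 2↦1, 3↦1, 4↦1, 5↦2, 6↦5]  zeros at y ∈ {1}
  x = 5: [0↦1, 1↦3, 2↦5, 3↦1, 4↦6, 5↦0, 6↦5]  zeros at y ∈ {5}
  x = 6: [0↦2, 1↦6, 2↦5, 3↦0, 4↦6, 5↦3, 6↦6]  zeros at y ∈ {3}
Collecting zeros: affine points = {(0, 1), (3, 4), (4, 1), (5, 5), (6, 3)}.
Total count |C(F_7)_aff| = 5.


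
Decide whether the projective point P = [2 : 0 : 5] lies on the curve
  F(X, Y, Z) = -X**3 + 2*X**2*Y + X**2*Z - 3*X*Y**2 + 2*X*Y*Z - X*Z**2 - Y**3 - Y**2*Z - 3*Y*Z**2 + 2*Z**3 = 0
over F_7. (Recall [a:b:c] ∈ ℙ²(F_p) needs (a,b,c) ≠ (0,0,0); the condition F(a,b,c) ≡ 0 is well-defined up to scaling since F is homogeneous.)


F(2,0,5) ≡ 2 (mod 7); P is NOT on the curve.

Evaluate F(2, 0, 5) term-by-term (mod 7).
  -X**3 ↦ -1·8·1·1 = -8
  2*X**2*Y ↦ 2·4·0·1 = 0
  X**2*Z ↦ 1·4·1·5 = 20
  -3*X*Y**2 ↦ -3·2·0·1 = 0
  2*X*Y*Z ↦ 2·2·0·5 = 0
  -X*Z**2 ↦ -1·2·1·25 = -50
  -Y**3 ↦ -1·1·0·1 = 0
  -Y**2*Z ↦ -1·1·0·5 = 0
  -3*Y*Z**2 ↦ -3·1·0·25 = 0
  2*Z**3 ↦ 2·1·1·125 = 250
Sum: F(2, 0, 5) = (-8) + (0) + (20) + (0) + (0) + (-50) + (0) + (0) + (0) + (250) = 212.
Reducing mod 7: 212 ≡ 2 (mod 7).
Since F(a, b, c) ≡ 2 ≠ 0 (mod 7), P does NOT lie on the curve.


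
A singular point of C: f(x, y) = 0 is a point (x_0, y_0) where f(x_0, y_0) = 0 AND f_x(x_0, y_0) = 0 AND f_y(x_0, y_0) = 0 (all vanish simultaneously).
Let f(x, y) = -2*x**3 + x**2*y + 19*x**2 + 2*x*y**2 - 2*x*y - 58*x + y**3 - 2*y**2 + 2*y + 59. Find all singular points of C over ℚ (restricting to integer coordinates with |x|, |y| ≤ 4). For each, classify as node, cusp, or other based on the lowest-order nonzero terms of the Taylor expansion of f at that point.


Singular points: {(3, -1)}; classification: cusp.

Compute partial derivatives:
  f_x = -6*x**2 + 2*x*y + 38*x + 2*y**2 - 2*y - 58.
  f_y = x**2 + 4*x*y - 2*x + 3*y**2 - 4*y + 2.
Scan x_0 ∈ {−4, ..., 4}. For each x_0, f_y(x_0, y) is a polynomial in y; find its integer roots y ∈ {−4, ..., 4}, then test f_x and f at those candidates.
  x = -4: f_y(-4, y) = 3*y**2 - 20*y + 26; no integer root y with |y| ≤ 4.
  x = -3: f_y(-3, y) = 3*y**2 - 16*y + 17; no integer root y with |y| ≤ 4.
  x = -2: f_y(-2, y) = 3*y**2 - 12*y + 10; no integer root y with |y| ≤ 4.
  x = -1: f_y(-1, y) = 3*y**2 - 8*y + 5; vanishes at y ∈ {1}. (-1, 1): f_x = -104 ≠ 0.
  x = 0: f_y(0, y) = 3*y**2 - 4*y + 2; no integer root y with |y| ≤ 4.
  x = 1: f_y(1, y) = 3*y**2 + 1; no integer root y with |y| ≤ 4.
  x = 2: f_y(2, y) = 3*y**2 + 4*y + 2; no integer root y with |y| ≤ 4.
  x = 3: f_y(3, y) = 3*y**2 + 8*y + 5; vanishes at y ∈ {-1}. (3, -1): f_x = 0, f = 0 — SINGULAR.
  x = 4: f_y(4, y) = 3*y**2 + 12*y + 10; no integer root y with |y| ≤ 4.
Only singular point on the grid: (3, -1).
Classify: substitute x = 3 + u, y = -1 + v and expand: f = -2*u**3 + u**2*v + 2*u*v**2 + v**3 + v**2.
No constant or linear terms (consistent with a singular point). Quadratic part: v**2. Cubic part: -2*u**3 + u**2*v + 2*u*v**2 + v**3.
The quadratic part v**2 is a perfect square, so there is a single (double) tangent line v = 0, i.e. y = -1. Restricting the cubic part to that line (v = 0) leaves -2*u**3 ≠ 0, so f is not divisible by v and the branch is v² ≈ 2*u**3 to lowest order — this is a cusp.
Classification: cusp.


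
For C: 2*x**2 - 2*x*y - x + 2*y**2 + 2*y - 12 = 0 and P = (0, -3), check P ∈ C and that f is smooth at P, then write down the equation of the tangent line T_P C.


Tangent line at P: 5*x - 10*y - 30 = 0.

Step 1: f(0, -3) = 0, so P lies on C.
Step 2: partial derivatives
  f_x(x, y) = 4*x - 2*y - 1, f_y(x, y) = -2*x + 4*y + 2.
  f_x(P) = 5, f_y(P) = -10 (gradient nonzero, so P is smooth).
Step 3: tangent line at P: 5·(x − 0) + -10·(y − -3) = 0.
Expanding: 5*x - 10*y - 30 = 0.


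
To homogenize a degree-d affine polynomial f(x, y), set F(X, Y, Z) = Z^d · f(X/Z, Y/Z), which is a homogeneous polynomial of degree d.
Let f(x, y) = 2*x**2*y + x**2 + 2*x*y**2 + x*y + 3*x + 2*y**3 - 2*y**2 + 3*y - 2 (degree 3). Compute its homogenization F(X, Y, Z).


F(X, Y, Z) = 2*X**2*Y + X**2*Z + 2*X*Y**2 + X*Y*Z + 3*X*Z**2 + 2*Y**3 - 2*Y**2*Z + 3*Y*Z**2 - 2*Z**3

deg(f) = 3.
Substitute x = X/Z, y = Y/Z into f, then multiply by Z^3.
  monomial 2·x^2·y^1 ↦ 2·X^2·Y^1·Z^0.
  monomial 1·x^2·y^0 ↦ 1·X^2·Y^0·Z^1.
  monomial 2·x^1·y^2 ↦ 2·X^1·Y^2·Z^0.
  monomial 1·x^1·y^1 ↦ 1·X^1·Y^1·Z^1.
  monomial 3·x^1·y^0 ↦ 3·X^1·Y^0·Z^2.
  monomial 2·x^0·y^3 ↦ 2·X^0·Y^3·Z^0.
  monomial -2·x^0·y^2 ↦ -2·X^0·Y^2·Z^1.
  monomial 3·x^0·y^1 ↦ 3·X^0·Y^1·Z^2.
  monomial -2·x^0·y^0 ↦ -2·X^0·Y^0·Z^3.
Collecting: F(X, Y, Z) = 2*X**2*Y + X**2*Z + 2*X*Y**2 + X*Y*Z + 3*X*Z**2 + 2*Y**3 - 2*Y**2*Z + 3*Y*Z**2 - 2*Z**3.


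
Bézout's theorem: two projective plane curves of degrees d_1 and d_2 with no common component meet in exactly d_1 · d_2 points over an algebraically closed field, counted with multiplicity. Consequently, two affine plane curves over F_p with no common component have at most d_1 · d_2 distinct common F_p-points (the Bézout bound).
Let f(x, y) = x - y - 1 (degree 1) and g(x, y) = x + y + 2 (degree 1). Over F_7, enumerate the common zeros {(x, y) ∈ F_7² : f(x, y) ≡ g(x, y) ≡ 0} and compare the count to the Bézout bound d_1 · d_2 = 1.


Common zeros: {(3, 2)}; count = 1; Bézout bound = 1.

deg(f) = 1, deg(g) = 1, so Bézout bound = 1.
Scan x ∈ F_7. For each x, list the y ∈ F_7 with f(x, y) ≡ 0 and those with g(x, y) ≡ 0 (mod 7); the common zeros in that column are the intersection.
  x = 0: f ≡ 0 at y ∈ {6}; g ≡ 0 at y ∈ {5}; common: ∅.
  x = 1: f ≡ 0 at y ∈ {0}; g ≡ 0 at y ∈ {4}; common: ∅.
  x = 2: f ≡ 0 at y ∈ {1}; g ≡ 0 at y ∈ {3}; common: ∅.
  x = 3: f ≡ 0 at y ∈ {2}; g ≡ 0 at y ∈ {2}; common: {2}.
  x = 4: f ≡ 0 at y ∈ {3}; g ≡ 0 at y ∈ {1}; common: ∅.
  x = 5: f ≡ 0 at y ∈ {4}; g ≡ 0 at y ∈ {0}; common: ∅.
  x = 6: f ≡ 0 at y ∈ {5}; g ≡ 0 at y ∈ {6}; common: ∅.
Collecting: common zeros = {(3, 2)}, so the count is 1.
Comparison with the Bézout bound: 1 ≤ 1 = deg(f)·deg(g), as expected for curves with no common component (the bound is attained).


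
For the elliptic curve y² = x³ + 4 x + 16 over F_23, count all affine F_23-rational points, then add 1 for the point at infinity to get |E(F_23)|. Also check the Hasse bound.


Affine points = {(0, 4), (0, 19), (2, 3), (2, 20), (3, 3), (3, 20), (4, 2), (4, 21), (5, 0), (6, 7), (6, 16), (8, 10), (8, 13), (15, 1), (15, 22), (16, 6), (16, 17), (17, 11), (17, 12), (18, 3), (18, 20), (20, 0), (21, 0)}; affine count = 23; |E(F_23)| = 24.

Discriminant check: Δ ∝ 4a³ + 27b² = 4·4³ + 27·16² = 4·64 + 27·256 ≡ 15 (mod 23). Nonzero ⇒ E is nonsingular.
For each x ∈ F_23, compute rhs = x³ + 4·x + 16 mod 23, then count y ∈ F_23 with y² ≡ rhs.
  x = 0: rhs = 16, matching y values: 4, 19 (2 points).
  x = 1: rhs = 21, matching y values: none (0 points).
  x = 2: rhs = 9, matching y values: 3, 20 (2 points).
  x = 3: rhs = 9, matching y values: 3, 20 (2 points).
  x = 4: rhs = 4, matching y values: 2, 21 (2 points).
  x = 5: rhs = 0, matching y values: 0 (1 points).
  x = 6: rhs = 3, matching y values: 7, 16 (2 points).
  x = 7: rhs = 19, matching y values: none (0 points).
  x = 8: rhs = 8, matching y values: 10, 13 (2 points).
  x = 9: rhs = 22, matching y values: none (0 points).
  x = 10: rhs = 21, matching y values: none (0 points).
  x = 11: rhs = 11, matching y values: none (0 points).
  x = 12: rhs = 21, matching y values: none (0 points).
  x = 13: rhs = 11, matching y values: none (0 points).
  x = 14: rhs = 10, matching y values: none (0 points).
  x = 15: rhs = 1, matching y values: 1, 22 (2 points).
  x = 16: rhs = 13, matching y values: 6, 17 (2 points).
  x = 17: rhs = 6, matching y values: 11, 12 (2 points).
  x = 18: rhs = 9, matching y values: 3, 20 (2 points).
  x = 19: rhs = 5, matching y values: none (0 points).
  x = 20: rhs = 0, matching y values: 0 (1 points).
  x = 21: rhs = 0, matching y values: 0 (1 points).
  x = 22: rhs = 11, matching y values: none (0 points).
Total affine count: 23.
Full point count |E(F_23)| = 23 + 1 = 24.
Hasse bound: |24 − (23+1)| = |0| = 0 ≤ 2√23 ≈ 9.5917 ✓.


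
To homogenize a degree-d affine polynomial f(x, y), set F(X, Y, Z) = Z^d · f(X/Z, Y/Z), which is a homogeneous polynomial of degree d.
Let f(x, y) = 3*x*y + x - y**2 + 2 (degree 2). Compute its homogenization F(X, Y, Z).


F(X, Y, Z) = 3*X*Y + X*Z - Y**2 + 2*Z**2

deg(f) = 2.
Substitute x = X/Z, y = Y/Z into f, then multiply by Z^2.
  monomial 3·x^1·y^1 ↦ 3·X^1·Y^1·Z^0.
  monomial 1·x^1·y^0 ↦ 1·X^1·Y^0·Z^1.
  monomial -1·x^0·y^2 ↦ -1·X^0·Y^2·Z^0.
  monomial 2·x^0·y^0 ↦ 2·X^0·Y^0·Z^2.
Collecting: F(X, Y, Z) = 3*X*Y + X*Z - Y**2 + 2*Z**2.


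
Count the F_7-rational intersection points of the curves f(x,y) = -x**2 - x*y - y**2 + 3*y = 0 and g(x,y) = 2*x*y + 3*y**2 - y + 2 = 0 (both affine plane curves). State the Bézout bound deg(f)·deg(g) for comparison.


Common zeros: {(5, 1)}; count = 1; Bézout bound = 4.

deg(f) = 2, deg(g) = 2, so Bézout bound = 4.
Scan x ∈ F_7. For each x, list the y ∈ F_7 with f(x, y) ≡ 0 and those with g(x, y) ≡ 0 (mod 7); the common zeros in that column are the intersection.
  x = 0: f ≡ 0 at y ∈ {0, 3}; g ≡ 0 at y ∈ ∅; common: ∅.
  x = 1: f ≡ 0 at y ∈ {1}; g ≡ 0 at y ∈ ∅; common: ∅.
  x = 2: f ≡ 0 at y ∈ ∅; g ≡ 0 at y ∈ ∅; common: ∅.
  x = 3: f ≡ 0 at y ∈ ∅; g ≡ 0 at y ∈ {4, 6}; common: ∅.
  x = 4: f ≡ 0 at y ∈ {3}; g ≡ 0 at y ∈ {2, 5}; common: ∅.
  x = 5: f ≡ 0 at y ∈ {1, 4}; g ≡ 0 at y ∈ {1, 3}; common: {1}.
  x = 6: f ≡ 0 at y ∈ ∅; g ≡ 0 at y ∈ ∅; common: ∅.
Collecting: common zeros = {(5, 1)}, so the count is 1.
Comparison with the Bézout bound: 1 ≤ 4 = deg(f)·deg(g), as expected for curves with no common component (the affine F_7-count falls short of the bound because intersections may lie at infinity, over extension fields, or carry multiplicity).


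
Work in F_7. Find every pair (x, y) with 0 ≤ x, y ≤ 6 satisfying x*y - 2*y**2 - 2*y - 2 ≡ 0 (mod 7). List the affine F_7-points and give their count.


Affine F_7-points: {(0, 2), (0, 4), (4, 3), (4, 5), (5, 6), (6, 1)}; count = 6.

For each of the 49 pairs (x, y) ∈ F_7², evaluate f(x, y) mod 7. Record the zeros.
  x = 0: [0↦5, 1↦1, 2↦0, 3↦2, 4↦0, 5↦1, 6↦5]  zeros at y ∈ {2, 4}
  x = 1: [0↦5, 1↦2, 2↦2, 3↦5, 4↦4, 5↦6, 6↦4]  zeros at y ∈ ∅
  x = 2: [0↦5, 1↦3, 2↦4, 3↦1, 4↦1, 5↦4, 6↦3]  zeros at y ∈ ∅
  x = 3: [0↦5, 1↦4, 2↦6, 3↦4, 4↦5, 5↦2, 6↦2]  zeros at y ∈ ∅
  x = 4: [0↦5, 1↦5, 2↦1, 3↦0, 4↦2, 5↦0, 6↦1]  zeros at y ∈ {3, 5}
  x = 5: [0↦5, 1↦6, 2↦3, 3↦3, 4↦6, 5↦5, 6↦0]  zeros at y ∈ {6}
  x = 6: [0↦5, 1↦0, 2↦5, 3↦6, 4↦3, 5↦3, 6↦6]  zeros at y ∈ {1}
Collecting zeros: affine points = {(0, 2), (0, 4), (4, 3), (4, 5), (5, 6), (6, 1)}.
Total count |C(F_7)_aff| = 6.
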